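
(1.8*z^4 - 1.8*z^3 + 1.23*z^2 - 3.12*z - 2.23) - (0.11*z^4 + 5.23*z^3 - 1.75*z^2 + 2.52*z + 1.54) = 1.69*z^4 - 7.03*z^3 + 2.98*z^2 - 5.64*z - 3.77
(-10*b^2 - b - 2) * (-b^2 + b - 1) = 10*b^4 - 9*b^3 + 11*b^2 - b + 2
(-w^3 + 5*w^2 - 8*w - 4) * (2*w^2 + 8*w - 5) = -2*w^5 + 2*w^4 + 29*w^3 - 97*w^2 + 8*w + 20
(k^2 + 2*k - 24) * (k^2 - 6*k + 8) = k^4 - 4*k^3 - 28*k^2 + 160*k - 192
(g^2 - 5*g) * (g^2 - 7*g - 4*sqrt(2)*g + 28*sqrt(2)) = g^4 - 12*g^3 - 4*sqrt(2)*g^3 + 35*g^2 + 48*sqrt(2)*g^2 - 140*sqrt(2)*g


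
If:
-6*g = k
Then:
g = -k/6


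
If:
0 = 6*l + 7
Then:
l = -7/6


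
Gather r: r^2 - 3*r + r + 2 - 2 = r^2 - 2*r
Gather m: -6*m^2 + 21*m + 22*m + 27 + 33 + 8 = -6*m^2 + 43*m + 68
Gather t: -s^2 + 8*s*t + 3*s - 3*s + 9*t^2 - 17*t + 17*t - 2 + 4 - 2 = -s^2 + 8*s*t + 9*t^2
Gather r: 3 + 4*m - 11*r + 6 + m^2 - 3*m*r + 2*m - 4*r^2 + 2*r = m^2 + 6*m - 4*r^2 + r*(-3*m - 9) + 9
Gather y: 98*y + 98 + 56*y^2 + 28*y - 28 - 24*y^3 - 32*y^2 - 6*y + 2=-24*y^3 + 24*y^2 + 120*y + 72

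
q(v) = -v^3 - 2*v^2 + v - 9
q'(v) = -3*v^2 - 4*v + 1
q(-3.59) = 7.90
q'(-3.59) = -23.30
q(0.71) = -9.66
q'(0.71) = -3.35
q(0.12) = -8.91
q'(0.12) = 0.48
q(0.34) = -8.93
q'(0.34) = -0.71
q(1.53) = -15.73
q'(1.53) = -12.14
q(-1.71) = -11.56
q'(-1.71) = -0.93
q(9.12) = -924.78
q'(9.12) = -285.00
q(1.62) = -16.88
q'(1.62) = -13.35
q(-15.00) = 2901.00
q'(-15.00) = -614.00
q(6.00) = -291.00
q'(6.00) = -131.00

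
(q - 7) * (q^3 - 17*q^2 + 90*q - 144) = q^4 - 24*q^3 + 209*q^2 - 774*q + 1008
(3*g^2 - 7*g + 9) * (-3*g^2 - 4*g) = -9*g^4 + 9*g^3 + g^2 - 36*g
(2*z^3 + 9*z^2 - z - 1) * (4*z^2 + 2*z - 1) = 8*z^5 + 40*z^4 + 12*z^3 - 15*z^2 - z + 1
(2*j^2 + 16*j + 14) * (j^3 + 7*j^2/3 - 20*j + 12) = 2*j^5 + 62*j^4/3 + 34*j^3/3 - 790*j^2/3 - 88*j + 168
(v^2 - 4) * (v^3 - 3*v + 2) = v^5 - 7*v^3 + 2*v^2 + 12*v - 8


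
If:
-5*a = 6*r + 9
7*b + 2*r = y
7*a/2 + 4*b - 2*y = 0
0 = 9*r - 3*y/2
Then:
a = -612/487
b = -126/487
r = -441/974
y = -1323/487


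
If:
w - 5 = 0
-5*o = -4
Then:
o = 4/5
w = 5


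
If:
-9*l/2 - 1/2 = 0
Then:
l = -1/9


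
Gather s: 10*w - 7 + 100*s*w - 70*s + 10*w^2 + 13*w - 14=s*(100*w - 70) + 10*w^2 + 23*w - 21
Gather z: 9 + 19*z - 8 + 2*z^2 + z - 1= 2*z^2 + 20*z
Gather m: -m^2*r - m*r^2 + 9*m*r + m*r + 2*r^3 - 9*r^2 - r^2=-m^2*r + m*(-r^2 + 10*r) + 2*r^3 - 10*r^2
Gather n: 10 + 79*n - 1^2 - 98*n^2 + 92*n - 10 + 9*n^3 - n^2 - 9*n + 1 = 9*n^3 - 99*n^2 + 162*n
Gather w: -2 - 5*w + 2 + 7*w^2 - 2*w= 7*w^2 - 7*w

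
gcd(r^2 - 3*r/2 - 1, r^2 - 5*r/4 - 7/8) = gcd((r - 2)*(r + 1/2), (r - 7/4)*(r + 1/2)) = r + 1/2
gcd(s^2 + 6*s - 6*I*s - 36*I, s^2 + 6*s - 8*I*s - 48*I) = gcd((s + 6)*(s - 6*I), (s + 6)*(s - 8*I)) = s + 6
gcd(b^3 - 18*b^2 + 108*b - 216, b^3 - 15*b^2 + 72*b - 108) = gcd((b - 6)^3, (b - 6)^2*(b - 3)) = b^2 - 12*b + 36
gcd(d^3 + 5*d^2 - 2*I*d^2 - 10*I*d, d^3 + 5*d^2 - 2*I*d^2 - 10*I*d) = d^3 + d^2*(5 - 2*I) - 10*I*d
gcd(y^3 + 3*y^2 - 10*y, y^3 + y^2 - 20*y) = y^2 + 5*y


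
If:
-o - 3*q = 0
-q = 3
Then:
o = 9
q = -3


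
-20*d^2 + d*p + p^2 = (-4*d + p)*(5*d + p)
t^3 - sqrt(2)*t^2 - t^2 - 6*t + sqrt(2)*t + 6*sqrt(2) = (t - 3)*(t + 2)*(t - sqrt(2))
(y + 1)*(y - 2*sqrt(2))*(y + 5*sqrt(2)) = y^3 + y^2 + 3*sqrt(2)*y^2 - 20*y + 3*sqrt(2)*y - 20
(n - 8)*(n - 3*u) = n^2 - 3*n*u - 8*n + 24*u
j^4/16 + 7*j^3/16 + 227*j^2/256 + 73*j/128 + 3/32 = (j/4 + 1/2)*(j/4 + 1)*(j + 1/4)*(j + 3/4)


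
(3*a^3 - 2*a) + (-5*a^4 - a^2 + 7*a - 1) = -5*a^4 + 3*a^3 - a^2 + 5*a - 1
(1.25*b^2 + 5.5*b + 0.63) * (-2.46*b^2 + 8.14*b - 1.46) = -3.075*b^4 - 3.355*b^3 + 41.3952*b^2 - 2.9018*b - 0.9198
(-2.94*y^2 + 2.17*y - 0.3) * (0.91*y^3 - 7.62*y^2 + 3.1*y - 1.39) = -2.6754*y^5 + 24.3775*y^4 - 25.9224*y^3 + 13.0996*y^2 - 3.9463*y + 0.417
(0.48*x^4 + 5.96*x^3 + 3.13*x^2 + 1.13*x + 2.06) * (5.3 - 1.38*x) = -0.6624*x^5 - 5.6808*x^4 + 27.2686*x^3 + 15.0296*x^2 + 3.1462*x + 10.918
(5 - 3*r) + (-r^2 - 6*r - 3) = -r^2 - 9*r + 2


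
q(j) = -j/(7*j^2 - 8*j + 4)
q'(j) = -j*(8 - 14*j)/(7*j^2 - 8*j + 4)^2 - 1/(7*j^2 - 8*j + 4)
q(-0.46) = 0.05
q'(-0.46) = -0.03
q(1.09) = -0.30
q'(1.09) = 0.33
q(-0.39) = 0.05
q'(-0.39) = -0.04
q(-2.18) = 0.04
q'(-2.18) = 0.01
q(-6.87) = 0.02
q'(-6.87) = 0.00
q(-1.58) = 0.05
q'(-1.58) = 0.01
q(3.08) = -0.07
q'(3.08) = 0.03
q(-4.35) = 0.03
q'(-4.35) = 0.00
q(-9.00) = 0.01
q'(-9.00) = 0.00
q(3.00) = -0.07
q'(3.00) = 0.03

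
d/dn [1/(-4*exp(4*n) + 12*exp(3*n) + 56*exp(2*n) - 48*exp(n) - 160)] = (exp(3*n) - 9*exp(2*n)/4 - 7*exp(n) + 3)*exp(n)/(exp(4*n) - 3*exp(3*n) - 14*exp(2*n) + 12*exp(n) + 40)^2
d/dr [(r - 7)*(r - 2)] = 2*r - 9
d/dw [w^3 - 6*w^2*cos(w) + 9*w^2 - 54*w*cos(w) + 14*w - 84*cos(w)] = 6*w^2*sin(w) + 3*w^2 + 54*w*sin(w) - 12*w*cos(w) + 18*w + 84*sin(w) - 54*cos(w) + 14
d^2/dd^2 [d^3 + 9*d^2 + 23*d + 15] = 6*d + 18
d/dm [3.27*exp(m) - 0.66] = 3.27*exp(m)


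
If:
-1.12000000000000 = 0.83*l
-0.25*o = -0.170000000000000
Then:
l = -1.35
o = 0.68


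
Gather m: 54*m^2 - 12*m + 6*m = 54*m^2 - 6*m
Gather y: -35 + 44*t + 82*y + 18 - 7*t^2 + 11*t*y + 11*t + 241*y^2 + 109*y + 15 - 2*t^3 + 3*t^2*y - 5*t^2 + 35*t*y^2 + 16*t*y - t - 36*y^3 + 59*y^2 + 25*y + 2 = -2*t^3 - 12*t^2 + 54*t - 36*y^3 + y^2*(35*t + 300) + y*(3*t^2 + 27*t + 216)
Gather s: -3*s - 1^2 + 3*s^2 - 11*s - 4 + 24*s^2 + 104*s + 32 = 27*s^2 + 90*s + 27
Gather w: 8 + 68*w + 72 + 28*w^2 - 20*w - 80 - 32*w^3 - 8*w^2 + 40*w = -32*w^3 + 20*w^2 + 88*w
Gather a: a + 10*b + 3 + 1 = a + 10*b + 4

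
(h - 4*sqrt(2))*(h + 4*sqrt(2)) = h^2 - 32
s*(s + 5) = s^2 + 5*s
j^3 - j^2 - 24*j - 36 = (j - 6)*(j + 2)*(j + 3)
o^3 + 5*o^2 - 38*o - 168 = (o - 6)*(o + 4)*(o + 7)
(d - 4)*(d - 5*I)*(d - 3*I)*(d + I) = d^4 - 4*d^3 - 7*I*d^3 - 7*d^2 + 28*I*d^2 + 28*d - 15*I*d + 60*I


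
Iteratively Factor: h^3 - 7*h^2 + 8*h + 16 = (h - 4)*(h^2 - 3*h - 4) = (h - 4)*(h + 1)*(h - 4)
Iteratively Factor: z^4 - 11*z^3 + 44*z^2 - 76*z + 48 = (z - 3)*(z^3 - 8*z^2 + 20*z - 16) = (z - 4)*(z - 3)*(z^2 - 4*z + 4) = (z - 4)*(z - 3)*(z - 2)*(z - 2)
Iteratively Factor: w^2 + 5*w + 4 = (w + 4)*(w + 1)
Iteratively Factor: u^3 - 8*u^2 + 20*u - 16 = (u - 4)*(u^2 - 4*u + 4) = (u - 4)*(u - 2)*(u - 2)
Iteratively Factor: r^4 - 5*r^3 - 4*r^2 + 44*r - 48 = (r - 4)*(r^3 - r^2 - 8*r + 12) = (r - 4)*(r - 2)*(r^2 + r - 6) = (r - 4)*(r - 2)*(r + 3)*(r - 2)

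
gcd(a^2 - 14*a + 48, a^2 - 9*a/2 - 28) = a - 8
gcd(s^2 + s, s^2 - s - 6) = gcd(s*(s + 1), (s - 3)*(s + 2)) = 1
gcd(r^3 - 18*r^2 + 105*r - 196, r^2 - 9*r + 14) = r - 7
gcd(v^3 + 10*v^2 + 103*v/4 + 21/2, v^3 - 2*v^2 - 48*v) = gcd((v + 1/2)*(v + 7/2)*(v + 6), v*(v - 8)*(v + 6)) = v + 6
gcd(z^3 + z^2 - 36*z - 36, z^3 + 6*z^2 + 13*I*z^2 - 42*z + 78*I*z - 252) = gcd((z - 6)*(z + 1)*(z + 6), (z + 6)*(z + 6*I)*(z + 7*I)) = z + 6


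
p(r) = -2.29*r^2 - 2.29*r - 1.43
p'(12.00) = -57.25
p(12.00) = -358.67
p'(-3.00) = 11.45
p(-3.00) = -15.17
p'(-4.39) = 17.82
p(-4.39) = -35.51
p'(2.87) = -15.43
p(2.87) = -26.86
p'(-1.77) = 5.82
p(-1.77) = -4.55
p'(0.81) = -6.00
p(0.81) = -4.79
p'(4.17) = -21.39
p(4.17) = -50.80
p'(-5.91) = 24.78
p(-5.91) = -67.88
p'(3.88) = -20.06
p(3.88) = -44.79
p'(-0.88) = 1.74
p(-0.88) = -1.19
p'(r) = -4.58*r - 2.29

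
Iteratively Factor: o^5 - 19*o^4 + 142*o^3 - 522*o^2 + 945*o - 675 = (o - 3)*(o^4 - 16*o^3 + 94*o^2 - 240*o + 225) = (o - 5)*(o - 3)*(o^3 - 11*o^2 + 39*o - 45) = (o - 5)*(o - 3)^2*(o^2 - 8*o + 15) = (o - 5)*(o - 3)^3*(o - 5)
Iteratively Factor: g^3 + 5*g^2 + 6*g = (g + 2)*(g^2 + 3*g) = (g + 2)*(g + 3)*(g)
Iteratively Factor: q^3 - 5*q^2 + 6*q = (q)*(q^2 - 5*q + 6) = q*(q - 2)*(q - 3)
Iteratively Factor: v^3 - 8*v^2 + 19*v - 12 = (v - 3)*(v^2 - 5*v + 4) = (v - 3)*(v - 1)*(v - 4)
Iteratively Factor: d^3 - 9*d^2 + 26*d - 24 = (d - 2)*(d^2 - 7*d + 12) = (d - 4)*(d - 2)*(d - 3)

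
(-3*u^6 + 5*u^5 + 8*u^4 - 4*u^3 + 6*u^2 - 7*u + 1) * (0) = 0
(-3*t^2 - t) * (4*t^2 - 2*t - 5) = -12*t^4 + 2*t^3 + 17*t^2 + 5*t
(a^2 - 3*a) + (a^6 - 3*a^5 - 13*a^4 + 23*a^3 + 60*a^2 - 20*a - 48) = a^6 - 3*a^5 - 13*a^4 + 23*a^3 + 61*a^2 - 23*a - 48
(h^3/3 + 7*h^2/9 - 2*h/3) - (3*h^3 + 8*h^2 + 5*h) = -8*h^3/3 - 65*h^2/9 - 17*h/3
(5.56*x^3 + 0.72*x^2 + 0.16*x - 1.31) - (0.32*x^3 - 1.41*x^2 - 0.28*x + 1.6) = 5.24*x^3 + 2.13*x^2 + 0.44*x - 2.91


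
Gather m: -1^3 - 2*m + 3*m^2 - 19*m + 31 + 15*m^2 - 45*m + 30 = 18*m^2 - 66*m + 60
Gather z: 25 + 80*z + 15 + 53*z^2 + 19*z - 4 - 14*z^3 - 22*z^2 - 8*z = -14*z^3 + 31*z^2 + 91*z + 36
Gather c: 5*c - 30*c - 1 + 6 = 5 - 25*c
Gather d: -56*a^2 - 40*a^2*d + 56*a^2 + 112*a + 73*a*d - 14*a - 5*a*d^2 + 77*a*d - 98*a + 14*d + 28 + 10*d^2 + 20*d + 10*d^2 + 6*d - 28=d^2*(20 - 5*a) + d*(-40*a^2 + 150*a + 40)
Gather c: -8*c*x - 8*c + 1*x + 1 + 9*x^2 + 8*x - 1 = c*(-8*x - 8) + 9*x^2 + 9*x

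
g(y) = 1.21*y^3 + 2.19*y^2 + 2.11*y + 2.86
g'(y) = 3.63*y^2 + 4.38*y + 2.11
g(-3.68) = -35.55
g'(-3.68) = 35.15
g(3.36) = 80.57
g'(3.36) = 57.81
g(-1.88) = -1.41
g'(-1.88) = 6.71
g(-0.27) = 2.43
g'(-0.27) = 1.19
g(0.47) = 4.46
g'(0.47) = 4.97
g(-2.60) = -9.09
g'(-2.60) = 15.26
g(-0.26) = 2.44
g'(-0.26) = 1.22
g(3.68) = 100.58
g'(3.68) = 67.39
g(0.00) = 2.86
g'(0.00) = 2.11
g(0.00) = 2.86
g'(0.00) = 2.11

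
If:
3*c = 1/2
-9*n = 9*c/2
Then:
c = 1/6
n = -1/12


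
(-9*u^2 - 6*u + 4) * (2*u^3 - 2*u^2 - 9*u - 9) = -18*u^5 + 6*u^4 + 101*u^3 + 127*u^2 + 18*u - 36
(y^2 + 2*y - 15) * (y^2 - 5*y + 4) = y^4 - 3*y^3 - 21*y^2 + 83*y - 60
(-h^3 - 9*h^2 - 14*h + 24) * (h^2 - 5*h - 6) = -h^5 - 4*h^4 + 37*h^3 + 148*h^2 - 36*h - 144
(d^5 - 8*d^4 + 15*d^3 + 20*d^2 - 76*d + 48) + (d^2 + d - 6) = d^5 - 8*d^4 + 15*d^3 + 21*d^2 - 75*d + 42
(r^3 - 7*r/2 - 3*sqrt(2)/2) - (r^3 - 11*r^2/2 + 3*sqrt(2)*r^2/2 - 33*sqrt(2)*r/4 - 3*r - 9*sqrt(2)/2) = -3*sqrt(2)*r^2/2 + 11*r^2/2 - r/2 + 33*sqrt(2)*r/4 + 3*sqrt(2)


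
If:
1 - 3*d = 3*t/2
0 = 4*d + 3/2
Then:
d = -3/8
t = 17/12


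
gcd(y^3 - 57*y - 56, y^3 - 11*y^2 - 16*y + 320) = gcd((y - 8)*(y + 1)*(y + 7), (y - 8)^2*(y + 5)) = y - 8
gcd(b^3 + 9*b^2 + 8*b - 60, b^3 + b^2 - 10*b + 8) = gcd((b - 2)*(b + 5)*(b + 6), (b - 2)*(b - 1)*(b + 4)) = b - 2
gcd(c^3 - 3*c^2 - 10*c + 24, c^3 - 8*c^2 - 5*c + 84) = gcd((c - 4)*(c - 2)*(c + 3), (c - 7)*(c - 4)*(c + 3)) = c^2 - c - 12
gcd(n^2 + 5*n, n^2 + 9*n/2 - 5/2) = n + 5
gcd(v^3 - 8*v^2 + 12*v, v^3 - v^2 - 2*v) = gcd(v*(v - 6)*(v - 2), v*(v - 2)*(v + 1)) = v^2 - 2*v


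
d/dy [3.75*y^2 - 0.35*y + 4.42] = 7.5*y - 0.35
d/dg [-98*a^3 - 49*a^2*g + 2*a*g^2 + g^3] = -49*a^2 + 4*a*g + 3*g^2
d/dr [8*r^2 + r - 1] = 16*r + 1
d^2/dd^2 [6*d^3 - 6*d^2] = 36*d - 12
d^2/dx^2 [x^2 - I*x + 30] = 2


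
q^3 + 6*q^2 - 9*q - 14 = (q - 2)*(q + 1)*(q + 7)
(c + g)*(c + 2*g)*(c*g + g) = c^3*g + 3*c^2*g^2 + c^2*g + 2*c*g^3 + 3*c*g^2 + 2*g^3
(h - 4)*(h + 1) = h^2 - 3*h - 4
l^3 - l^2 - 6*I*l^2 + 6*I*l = l*(l - 1)*(l - 6*I)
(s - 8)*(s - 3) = s^2 - 11*s + 24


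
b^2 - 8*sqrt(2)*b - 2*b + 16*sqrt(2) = (b - 2)*(b - 8*sqrt(2))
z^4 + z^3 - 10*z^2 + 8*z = z*(z - 2)*(z - 1)*(z + 4)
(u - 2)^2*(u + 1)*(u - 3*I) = u^4 - 3*u^3 - 3*I*u^3 + 9*I*u^2 + 4*u - 12*I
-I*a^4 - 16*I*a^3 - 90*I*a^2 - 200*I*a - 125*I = (a + 5)^3*(-I*a - I)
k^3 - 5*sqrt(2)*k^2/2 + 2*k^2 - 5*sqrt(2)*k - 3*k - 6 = (k + 2)*(k - 3*sqrt(2))*(k + sqrt(2)/2)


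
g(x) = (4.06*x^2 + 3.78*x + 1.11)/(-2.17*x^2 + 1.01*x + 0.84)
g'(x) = (4.34*x - 1.01)*(4.06*x^2 + 3.78*x + 1.11)/(-2.17*x^2 + 1.01*x + 0.84)^2 + (8.12*x + 3.78)/(-2.17*x^2 + 1.01*x + 0.84)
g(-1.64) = -0.88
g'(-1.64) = 0.36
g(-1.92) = -0.97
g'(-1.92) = 0.30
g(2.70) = -3.34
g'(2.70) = 0.82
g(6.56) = -2.34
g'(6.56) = 0.08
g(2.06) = -4.15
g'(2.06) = 1.98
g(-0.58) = -0.60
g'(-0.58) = -2.46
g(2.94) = -3.17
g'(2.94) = 0.64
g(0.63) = 8.30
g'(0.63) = 37.72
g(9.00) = -2.19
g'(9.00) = 0.04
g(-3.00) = -1.21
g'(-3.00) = 0.17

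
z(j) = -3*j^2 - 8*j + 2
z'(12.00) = -80.00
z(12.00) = -526.00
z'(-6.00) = 28.00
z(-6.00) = -58.00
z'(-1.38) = 0.28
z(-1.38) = 7.33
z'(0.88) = -13.28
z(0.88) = -7.36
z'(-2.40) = 6.40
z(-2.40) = 3.92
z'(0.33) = -9.98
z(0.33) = -0.97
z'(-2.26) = 5.56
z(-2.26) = 4.76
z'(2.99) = -25.94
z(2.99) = -48.74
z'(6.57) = -47.42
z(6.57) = -180.05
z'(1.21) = -15.26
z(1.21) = -12.07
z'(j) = -6*j - 8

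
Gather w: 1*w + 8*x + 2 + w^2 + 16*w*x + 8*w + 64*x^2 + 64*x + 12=w^2 + w*(16*x + 9) + 64*x^2 + 72*x + 14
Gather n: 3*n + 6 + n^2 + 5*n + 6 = n^2 + 8*n + 12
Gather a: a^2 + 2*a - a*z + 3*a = a^2 + a*(5 - z)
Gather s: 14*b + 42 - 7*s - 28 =14*b - 7*s + 14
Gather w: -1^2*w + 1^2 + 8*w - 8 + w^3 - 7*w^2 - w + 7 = w^3 - 7*w^2 + 6*w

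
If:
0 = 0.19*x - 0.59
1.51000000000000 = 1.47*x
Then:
No Solution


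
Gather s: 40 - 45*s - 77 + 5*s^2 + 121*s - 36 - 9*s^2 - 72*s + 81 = -4*s^2 + 4*s + 8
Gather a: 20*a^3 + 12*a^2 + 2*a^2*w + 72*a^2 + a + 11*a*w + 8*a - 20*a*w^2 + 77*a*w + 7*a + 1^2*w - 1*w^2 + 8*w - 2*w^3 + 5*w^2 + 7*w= 20*a^3 + a^2*(2*w + 84) + a*(-20*w^2 + 88*w + 16) - 2*w^3 + 4*w^2 + 16*w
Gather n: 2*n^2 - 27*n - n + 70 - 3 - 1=2*n^2 - 28*n + 66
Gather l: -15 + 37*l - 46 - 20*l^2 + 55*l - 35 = -20*l^2 + 92*l - 96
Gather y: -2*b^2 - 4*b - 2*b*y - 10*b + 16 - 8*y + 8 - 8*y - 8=-2*b^2 - 14*b + y*(-2*b - 16) + 16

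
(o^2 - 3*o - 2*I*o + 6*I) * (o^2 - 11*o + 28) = o^4 - 14*o^3 - 2*I*o^3 + 61*o^2 + 28*I*o^2 - 84*o - 122*I*o + 168*I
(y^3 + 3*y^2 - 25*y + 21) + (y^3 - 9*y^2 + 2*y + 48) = 2*y^3 - 6*y^2 - 23*y + 69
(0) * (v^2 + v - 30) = 0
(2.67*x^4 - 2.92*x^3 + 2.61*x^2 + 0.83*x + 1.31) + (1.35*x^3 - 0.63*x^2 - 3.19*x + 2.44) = 2.67*x^4 - 1.57*x^3 + 1.98*x^2 - 2.36*x + 3.75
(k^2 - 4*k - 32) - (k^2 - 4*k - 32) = 0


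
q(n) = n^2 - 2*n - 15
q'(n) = 2*n - 2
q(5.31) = 2.58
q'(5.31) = 8.62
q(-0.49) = -13.78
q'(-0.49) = -2.98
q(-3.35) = 2.92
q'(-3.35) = -8.70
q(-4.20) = 11.04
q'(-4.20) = -10.40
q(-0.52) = -13.69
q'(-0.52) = -3.04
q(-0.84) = -12.61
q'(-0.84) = -3.68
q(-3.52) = 4.43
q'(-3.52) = -9.04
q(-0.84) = -12.61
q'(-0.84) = -3.68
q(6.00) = 9.00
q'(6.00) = 10.00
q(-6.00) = 33.00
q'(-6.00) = -14.00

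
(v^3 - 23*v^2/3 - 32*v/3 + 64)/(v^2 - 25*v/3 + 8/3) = (3*v^2 + v - 24)/(3*v - 1)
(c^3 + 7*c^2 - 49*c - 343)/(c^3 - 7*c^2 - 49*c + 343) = (c + 7)/(c - 7)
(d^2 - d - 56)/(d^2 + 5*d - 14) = (d - 8)/(d - 2)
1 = 1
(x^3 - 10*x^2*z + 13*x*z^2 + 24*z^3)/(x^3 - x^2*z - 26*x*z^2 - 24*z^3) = (x^2 - 11*x*z + 24*z^2)/(x^2 - 2*x*z - 24*z^2)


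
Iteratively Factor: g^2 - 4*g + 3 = (g - 3)*(g - 1)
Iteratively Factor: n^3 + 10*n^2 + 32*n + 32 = (n + 4)*(n^2 + 6*n + 8) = (n + 2)*(n + 4)*(n + 4)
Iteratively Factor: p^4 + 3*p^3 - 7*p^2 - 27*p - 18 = (p - 3)*(p^3 + 6*p^2 + 11*p + 6) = (p - 3)*(p + 2)*(p^2 + 4*p + 3) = (p - 3)*(p + 1)*(p + 2)*(p + 3)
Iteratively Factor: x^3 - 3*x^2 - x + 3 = (x - 3)*(x^2 - 1) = (x - 3)*(x + 1)*(x - 1)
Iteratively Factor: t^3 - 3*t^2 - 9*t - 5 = (t - 5)*(t^2 + 2*t + 1) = (t - 5)*(t + 1)*(t + 1)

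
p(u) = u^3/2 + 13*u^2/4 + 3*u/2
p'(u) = 3*u^2/2 + 13*u/2 + 3/2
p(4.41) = 112.70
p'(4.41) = 59.34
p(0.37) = 1.03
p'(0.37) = 4.11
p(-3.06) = 11.52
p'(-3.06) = -4.34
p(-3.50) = 13.12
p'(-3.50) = -2.88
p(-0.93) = 1.01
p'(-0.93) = -3.25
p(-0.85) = 0.77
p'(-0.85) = -2.94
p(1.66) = 13.73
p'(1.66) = 16.42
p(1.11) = 6.35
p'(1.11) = 10.56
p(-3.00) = 11.25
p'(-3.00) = -4.50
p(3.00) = 47.25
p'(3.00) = 34.50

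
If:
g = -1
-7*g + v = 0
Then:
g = -1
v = -7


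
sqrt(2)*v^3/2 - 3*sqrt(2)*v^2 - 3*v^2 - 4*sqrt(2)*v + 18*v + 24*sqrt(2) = (v - 6)*(v - 4*sqrt(2))*(sqrt(2)*v/2 + 1)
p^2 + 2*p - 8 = (p - 2)*(p + 4)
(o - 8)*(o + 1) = o^2 - 7*o - 8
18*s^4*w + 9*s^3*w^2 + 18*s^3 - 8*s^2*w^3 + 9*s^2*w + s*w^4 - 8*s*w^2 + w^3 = (-6*s + w)*(-3*s + w)*(s + w)*(s*w + 1)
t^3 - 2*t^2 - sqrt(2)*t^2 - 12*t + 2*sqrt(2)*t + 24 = (t - 2)*(t - 3*sqrt(2))*(t + 2*sqrt(2))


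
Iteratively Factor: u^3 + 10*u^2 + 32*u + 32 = (u + 4)*(u^2 + 6*u + 8) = (u + 2)*(u + 4)*(u + 4)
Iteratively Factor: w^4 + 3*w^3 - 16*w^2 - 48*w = (w - 4)*(w^3 + 7*w^2 + 12*w) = (w - 4)*(w + 4)*(w^2 + 3*w) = w*(w - 4)*(w + 4)*(w + 3)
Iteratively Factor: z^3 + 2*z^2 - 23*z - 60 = (z + 3)*(z^2 - z - 20) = (z + 3)*(z + 4)*(z - 5)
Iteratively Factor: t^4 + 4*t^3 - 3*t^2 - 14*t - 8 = (t - 2)*(t^3 + 6*t^2 + 9*t + 4) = (t - 2)*(t + 1)*(t^2 + 5*t + 4) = (t - 2)*(t + 1)*(t + 4)*(t + 1)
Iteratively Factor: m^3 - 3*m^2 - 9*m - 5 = (m - 5)*(m^2 + 2*m + 1) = (m - 5)*(m + 1)*(m + 1)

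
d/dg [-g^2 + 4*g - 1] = 4 - 2*g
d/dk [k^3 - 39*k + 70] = 3*k^2 - 39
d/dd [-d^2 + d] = 1 - 2*d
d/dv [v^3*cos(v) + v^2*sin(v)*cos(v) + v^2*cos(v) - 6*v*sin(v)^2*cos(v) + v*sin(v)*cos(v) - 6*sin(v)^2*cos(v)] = -v^3*sin(v) - v^2*sin(v) + 3*v^2*cos(v) + v^2*cos(2*v) + 3*v*sin(v)/2 - 9*v*sin(3*v)/2 + sqrt(2)*v*sin(2*v + pi/4) + 2*v*cos(v) + 3*sin(v)/2 + sin(2*v)/2 - 9*sin(3*v)/2 - 3*cos(v)/2 + 3*cos(3*v)/2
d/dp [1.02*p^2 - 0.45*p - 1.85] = 2.04*p - 0.45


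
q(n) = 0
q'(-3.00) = 0.00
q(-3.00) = 0.00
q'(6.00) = 0.00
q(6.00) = 0.00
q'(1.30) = 0.00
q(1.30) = 0.00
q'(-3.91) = 0.00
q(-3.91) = 0.00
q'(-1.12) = 0.00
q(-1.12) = 0.00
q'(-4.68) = 0.00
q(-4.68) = 0.00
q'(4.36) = 0.00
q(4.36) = 0.00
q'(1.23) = 0.00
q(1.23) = 0.00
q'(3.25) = 0.00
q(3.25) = 0.00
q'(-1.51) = 0.00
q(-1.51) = 0.00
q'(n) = 0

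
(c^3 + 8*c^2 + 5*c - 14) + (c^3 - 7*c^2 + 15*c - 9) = 2*c^3 + c^2 + 20*c - 23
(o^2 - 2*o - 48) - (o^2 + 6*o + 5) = -8*o - 53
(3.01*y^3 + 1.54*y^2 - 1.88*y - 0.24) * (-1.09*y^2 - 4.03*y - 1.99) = -3.2809*y^5 - 13.8089*y^4 - 10.1469*y^3 + 4.7734*y^2 + 4.7084*y + 0.4776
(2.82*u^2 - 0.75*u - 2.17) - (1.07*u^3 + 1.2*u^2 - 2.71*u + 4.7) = -1.07*u^3 + 1.62*u^2 + 1.96*u - 6.87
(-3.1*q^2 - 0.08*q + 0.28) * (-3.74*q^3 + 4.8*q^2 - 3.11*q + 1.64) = 11.594*q^5 - 14.5808*q^4 + 8.2098*q^3 - 3.4912*q^2 - 1.002*q + 0.4592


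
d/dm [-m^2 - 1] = -2*m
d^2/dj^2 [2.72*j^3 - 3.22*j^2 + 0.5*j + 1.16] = 16.32*j - 6.44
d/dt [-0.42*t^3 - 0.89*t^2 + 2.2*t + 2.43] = -1.26*t^2 - 1.78*t + 2.2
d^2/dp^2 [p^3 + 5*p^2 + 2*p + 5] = 6*p + 10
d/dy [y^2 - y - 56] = 2*y - 1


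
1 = 1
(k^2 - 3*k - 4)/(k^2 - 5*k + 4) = (k + 1)/(k - 1)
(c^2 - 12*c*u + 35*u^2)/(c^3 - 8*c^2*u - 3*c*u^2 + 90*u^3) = (-c + 7*u)/(-c^2 + 3*c*u + 18*u^2)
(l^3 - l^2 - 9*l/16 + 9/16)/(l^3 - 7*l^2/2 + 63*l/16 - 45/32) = 2*(4*l^2 - l - 3)/(8*l^2 - 22*l + 15)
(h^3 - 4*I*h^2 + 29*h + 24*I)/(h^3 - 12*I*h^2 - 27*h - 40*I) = (h + 3*I)/(h - 5*I)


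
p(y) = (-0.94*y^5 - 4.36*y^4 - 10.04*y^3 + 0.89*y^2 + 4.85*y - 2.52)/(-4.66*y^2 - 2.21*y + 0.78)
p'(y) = (9.32*y + 2.21)*(-0.94*y^5 - 4.36*y^4 - 10.04*y^3 + 0.89*y^2 + 4.85*y - 2.52)/(-4.66*y^2 - 2.21*y + 0.78)^2 + (-4.7*y^4 - 17.44*y^3 - 30.12*y^2 + 1.78*y + 4.85)/(-4.66*y^2 - 2.21*y + 0.78)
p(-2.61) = -3.21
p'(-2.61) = 1.67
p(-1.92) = -2.29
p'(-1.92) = 1.17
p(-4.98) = -13.81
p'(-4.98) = 8.46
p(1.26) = 3.09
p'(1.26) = 4.72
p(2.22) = 9.37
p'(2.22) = 8.49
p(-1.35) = -1.48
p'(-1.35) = 2.08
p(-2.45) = -2.96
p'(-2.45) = 1.47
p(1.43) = 3.94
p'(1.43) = 5.34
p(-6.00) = -24.90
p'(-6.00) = 13.51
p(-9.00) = -95.98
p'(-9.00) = 35.69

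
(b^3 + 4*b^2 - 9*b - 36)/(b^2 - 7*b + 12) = (b^2 + 7*b + 12)/(b - 4)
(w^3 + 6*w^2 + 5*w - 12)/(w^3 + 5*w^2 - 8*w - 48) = (w^2 + 2*w - 3)/(w^2 + w - 12)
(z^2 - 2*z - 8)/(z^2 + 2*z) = (z - 4)/z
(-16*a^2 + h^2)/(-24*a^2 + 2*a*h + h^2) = (4*a + h)/(6*a + h)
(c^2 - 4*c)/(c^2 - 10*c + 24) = c/(c - 6)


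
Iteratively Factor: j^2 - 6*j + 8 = (j - 2)*(j - 4)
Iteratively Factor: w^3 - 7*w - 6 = (w + 2)*(w^2 - 2*w - 3) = (w - 3)*(w + 2)*(w + 1)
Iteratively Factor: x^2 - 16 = (x - 4)*(x + 4)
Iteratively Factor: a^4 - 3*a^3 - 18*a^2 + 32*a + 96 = (a + 2)*(a^3 - 5*a^2 - 8*a + 48) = (a + 2)*(a + 3)*(a^2 - 8*a + 16) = (a - 4)*(a + 2)*(a + 3)*(a - 4)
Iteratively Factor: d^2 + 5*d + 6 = (d + 3)*(d + 2)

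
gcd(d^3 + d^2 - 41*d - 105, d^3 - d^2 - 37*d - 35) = d^2 - 2*d - 35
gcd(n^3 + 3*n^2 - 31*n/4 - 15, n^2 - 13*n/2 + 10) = n - 5/2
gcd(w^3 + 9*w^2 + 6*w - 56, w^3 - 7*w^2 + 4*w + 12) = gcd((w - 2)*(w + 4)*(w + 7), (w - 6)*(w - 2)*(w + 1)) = w - 2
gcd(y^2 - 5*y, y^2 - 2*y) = y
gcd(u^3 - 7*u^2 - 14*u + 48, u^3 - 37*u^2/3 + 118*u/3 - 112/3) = u^2 - 10*u + 16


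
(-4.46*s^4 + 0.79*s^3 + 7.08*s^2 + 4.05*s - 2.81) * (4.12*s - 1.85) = -18.3752*s^5 + 11.5058*s^4 + 27.7081*s^3 + 3.588*s^2 - 19.0697*s + 5.1985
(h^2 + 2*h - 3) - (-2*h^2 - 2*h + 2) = 3*h^2 + 4*h - 5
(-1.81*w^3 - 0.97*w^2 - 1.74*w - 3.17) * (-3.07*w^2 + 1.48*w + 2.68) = 5.5567*w^5 + 0.2991*w^4 - 0.9446*w^3 + 4.5571*w^2 - 9.3548*w - 8.4956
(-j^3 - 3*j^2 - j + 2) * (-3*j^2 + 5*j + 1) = 3*j^5 + 4*j^4 - 13*j^3 - 14*j^2 + 9*j + 2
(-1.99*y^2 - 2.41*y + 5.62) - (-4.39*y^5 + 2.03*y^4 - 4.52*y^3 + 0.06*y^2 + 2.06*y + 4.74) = 4.39*y^5 - 2.03*y^4 + 4.52*y^3 - 2.05*y^2 - 4.47*y + 0.88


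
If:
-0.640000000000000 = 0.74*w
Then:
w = -0.86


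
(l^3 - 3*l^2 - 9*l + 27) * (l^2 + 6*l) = l^5 + 3*l^4 - 27*l^3 - 27*l^2 + 162*l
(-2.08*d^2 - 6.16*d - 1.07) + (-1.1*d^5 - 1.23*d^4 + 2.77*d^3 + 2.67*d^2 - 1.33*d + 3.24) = -1.1*d^5 - 1.23*d^4 + 2.77*d^3 + 0.59*d^2 - 7.49*d + 2.17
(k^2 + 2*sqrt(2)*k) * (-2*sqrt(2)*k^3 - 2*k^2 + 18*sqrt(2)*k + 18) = -2*sqrt(2)*k^5 - 10*k^4 + 14*sqrt(2)*k^3 + 90*k^2 + 36*sqrt(2)*k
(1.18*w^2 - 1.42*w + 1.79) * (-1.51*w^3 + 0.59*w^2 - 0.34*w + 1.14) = -1.7818*w^5 + 2.8404*w^4 - 3.9419*w^3 + 2.8841*w^2 - 2.2274*w + 2.0406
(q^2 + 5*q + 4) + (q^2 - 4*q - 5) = 2*q^2 + q - 1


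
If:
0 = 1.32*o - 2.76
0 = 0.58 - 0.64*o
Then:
No Solution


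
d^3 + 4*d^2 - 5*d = d*(d - 1)*(d + 5)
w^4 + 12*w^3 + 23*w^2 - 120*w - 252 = (w - 3)*(w + 2)*(w + 6)*(w + 7)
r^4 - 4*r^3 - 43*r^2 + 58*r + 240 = (r - 8)*(r - 3)*(r + 2)*(r + 5)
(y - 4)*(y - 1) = y^2 - 5*y + 4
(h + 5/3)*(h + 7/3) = h^2 + 4*h + 35/9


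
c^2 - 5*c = c*(c - 5)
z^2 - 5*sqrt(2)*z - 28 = (z - 7*sqrt(2))*(z + 2*sqrt(2))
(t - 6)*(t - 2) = t^2 - 8*t + 12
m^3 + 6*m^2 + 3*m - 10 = (m - 1)*(m + 2)*(m + 5)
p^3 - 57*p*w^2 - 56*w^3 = (p - 8*w)*(p + w)*(p + 7*w)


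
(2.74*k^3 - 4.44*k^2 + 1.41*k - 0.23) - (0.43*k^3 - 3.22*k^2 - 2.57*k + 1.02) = 2.31*k^3 - 1.22*k^2 + 3.98*k - 1.25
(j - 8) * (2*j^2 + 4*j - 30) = 2*j^3 - 12*j^2 - 62*j + 240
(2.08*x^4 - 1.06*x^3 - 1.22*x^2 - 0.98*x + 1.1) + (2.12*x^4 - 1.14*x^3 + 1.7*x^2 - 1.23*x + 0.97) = 4.2*x^4 - 2.2*x^3 + 0.48*x^2 - 2.21*x + 2.07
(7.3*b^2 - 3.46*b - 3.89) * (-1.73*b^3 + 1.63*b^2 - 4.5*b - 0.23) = -12.629*b^5 + 17.8848*b^4 - 31.7601*b^3 + 7.5503*b^2 + 18.3008*b + 0.8947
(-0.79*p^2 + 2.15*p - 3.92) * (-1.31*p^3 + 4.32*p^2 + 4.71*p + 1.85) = 1.0349*p^5 - 6.2293*p^4 + 10.7023*p^3 - 8.2694*p^2 - 14.4857*p - 7.252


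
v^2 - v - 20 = (v - 5)*(v + 4)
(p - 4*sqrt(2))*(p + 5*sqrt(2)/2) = p^2 - 3*sqrt(2)*p/2 - 20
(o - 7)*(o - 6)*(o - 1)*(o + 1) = o^4 - 13*o^3 + 41*o^2 + 13*o - 42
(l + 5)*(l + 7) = l^2 + 12*l + 35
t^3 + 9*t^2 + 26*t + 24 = (t + 2)*(t + 3)*(t + 4)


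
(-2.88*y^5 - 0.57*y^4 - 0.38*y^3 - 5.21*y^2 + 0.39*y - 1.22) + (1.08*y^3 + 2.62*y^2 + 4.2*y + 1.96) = -2.88*y^5 - 0.57*y^4 + 0.7*y^3 - 2.59*y^2 + 4.59*y + 0.74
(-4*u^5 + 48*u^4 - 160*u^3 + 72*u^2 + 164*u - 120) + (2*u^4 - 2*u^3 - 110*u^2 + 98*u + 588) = -4*u^5 + 50*u^4 - 162*u^3 - 38*u^2 + 262*u + 468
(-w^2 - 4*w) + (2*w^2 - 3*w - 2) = w^2 - 7*w - 2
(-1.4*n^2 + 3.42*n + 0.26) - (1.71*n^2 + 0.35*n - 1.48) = -3.11*n^2 + 3.07*n + 1.74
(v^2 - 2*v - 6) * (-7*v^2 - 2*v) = -7*v^4 + 12*v^3 + 46*v^2 + 12*v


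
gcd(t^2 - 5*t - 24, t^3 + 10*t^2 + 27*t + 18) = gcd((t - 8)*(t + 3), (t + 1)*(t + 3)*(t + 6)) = t + 3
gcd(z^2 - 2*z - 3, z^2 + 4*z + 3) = z + 1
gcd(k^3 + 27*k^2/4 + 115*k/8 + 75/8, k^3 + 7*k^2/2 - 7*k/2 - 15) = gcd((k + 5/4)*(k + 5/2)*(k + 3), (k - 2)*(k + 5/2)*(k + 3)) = k^2 + 11*k/2 + 15/2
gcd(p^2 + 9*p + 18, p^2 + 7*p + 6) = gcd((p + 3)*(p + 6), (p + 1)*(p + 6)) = p + 6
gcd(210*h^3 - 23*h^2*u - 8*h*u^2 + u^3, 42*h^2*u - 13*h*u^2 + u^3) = 42*h^2 - 13*h*u + u^2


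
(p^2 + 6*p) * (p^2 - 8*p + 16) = p^4 - 2*p^3 - 32*p^2 + 96*p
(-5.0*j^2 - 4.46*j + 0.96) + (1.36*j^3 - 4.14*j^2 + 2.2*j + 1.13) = 1.36*j^3 - 9.14*j^2 - 2.26*j + 2.09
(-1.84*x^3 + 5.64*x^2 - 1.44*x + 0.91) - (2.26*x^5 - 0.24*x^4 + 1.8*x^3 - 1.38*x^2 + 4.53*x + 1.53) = -2.26*x^5 + 0.24*x^4 - 3.64*x^3 + 7.02*x^2 - 5.97*x - 0.62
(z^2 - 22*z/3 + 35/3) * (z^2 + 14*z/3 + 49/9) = z^4 - 8*z^3/3 - 154*z^2/9 + 392*z/27 + 1715/27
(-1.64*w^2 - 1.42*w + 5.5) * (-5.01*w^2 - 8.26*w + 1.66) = 8.2164*w^4 + 20.6606*w^3 - 18.5482*w^2 - 47.7872*w + 9.13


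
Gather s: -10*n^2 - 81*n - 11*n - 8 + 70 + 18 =-10*n^2 - 92*n + 80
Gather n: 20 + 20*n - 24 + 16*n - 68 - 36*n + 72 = 0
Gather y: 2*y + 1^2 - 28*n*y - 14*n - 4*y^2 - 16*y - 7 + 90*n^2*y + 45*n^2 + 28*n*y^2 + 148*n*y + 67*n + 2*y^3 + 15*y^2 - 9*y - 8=45*n^2 + 53*n + 2*y^3 + y^2*(28*n + 11) + y*(90*n^2 + 120*n - 23) - 14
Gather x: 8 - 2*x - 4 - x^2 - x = -x^2 - 3*x + 4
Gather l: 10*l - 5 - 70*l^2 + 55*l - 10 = -70*l^2 + 65*l - 15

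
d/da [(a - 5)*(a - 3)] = 2*a - 8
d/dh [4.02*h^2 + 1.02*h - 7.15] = 8.04*h + 1.02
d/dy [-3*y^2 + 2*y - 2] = 2 - 6*y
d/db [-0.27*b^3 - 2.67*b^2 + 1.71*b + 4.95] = -0.81*b^2 - 5.34*b + 1.71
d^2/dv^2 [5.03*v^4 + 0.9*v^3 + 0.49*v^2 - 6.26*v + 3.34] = 60.36*v^2 + 5.4*v + 0.98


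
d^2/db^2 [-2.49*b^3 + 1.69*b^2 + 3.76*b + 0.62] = 3.38 - 14.94*b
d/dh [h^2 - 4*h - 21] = 2*h - 4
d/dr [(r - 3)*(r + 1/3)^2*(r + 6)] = 4*r^3 + 11*r^2 - 286*r/9 - 35/3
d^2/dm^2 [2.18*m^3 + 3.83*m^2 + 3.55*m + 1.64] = 13.08*m + 7.66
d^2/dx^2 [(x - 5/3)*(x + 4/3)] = 2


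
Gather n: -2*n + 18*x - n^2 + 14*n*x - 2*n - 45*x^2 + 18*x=-n^2 + n*(14*x - 4) - 45*x^2 + 36*x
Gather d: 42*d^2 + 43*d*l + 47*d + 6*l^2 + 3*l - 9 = 42*d^2 + d*(43*l + 47) + 6*l^2 + 3*l - 9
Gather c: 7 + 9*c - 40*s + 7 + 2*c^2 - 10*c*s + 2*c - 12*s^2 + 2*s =2*c^2 + c*(11 - 10*s) - 12*s^2 - 38*s + 14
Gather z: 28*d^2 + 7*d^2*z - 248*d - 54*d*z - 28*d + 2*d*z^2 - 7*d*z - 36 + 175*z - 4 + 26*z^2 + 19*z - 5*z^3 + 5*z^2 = 28*d^2 - 276*d - 5*z^3 + z^2*(2*d + 31) + z*(7*d^2 - 61*d + 194) - 40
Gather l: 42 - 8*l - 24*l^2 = -24*l^2 - 8*l + 42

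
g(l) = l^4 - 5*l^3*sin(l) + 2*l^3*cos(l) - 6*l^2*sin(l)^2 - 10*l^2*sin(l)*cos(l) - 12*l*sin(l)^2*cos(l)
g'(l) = -2*l^3*sin(l) - 5*l^3*cos(l) + 4*l^3 + 10*l^2*sin(l)^2 - 12*l^2*sin(l)*cos(l) - 15*l^2*sin(l) - 10*l^2*cos(l)^2 + 6*l^2*cos(l) + 12*l*sin(l)^3 - 12*l*sin(l)^2 - 24*l*sin(l)*cos(l)^2 - 20*l*sin(l)*cos(l) - 12*sin(l)^2*cos(l)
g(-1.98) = -56.13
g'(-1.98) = 43.39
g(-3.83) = 502.53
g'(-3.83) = -512.20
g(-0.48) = 1.34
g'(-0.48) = -6.01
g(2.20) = -17.95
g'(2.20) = 30.89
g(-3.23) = 199.24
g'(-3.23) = -463.06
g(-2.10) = -59.59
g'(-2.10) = 12.61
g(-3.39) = 276.32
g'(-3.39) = -497.68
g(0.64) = -5.23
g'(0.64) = -22.11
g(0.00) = 0.00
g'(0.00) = 0.00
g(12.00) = 28656.63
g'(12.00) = 3687.28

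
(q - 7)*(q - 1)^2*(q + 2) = q^4 - 7*q^3 - 3*q^2 + 23*q - 14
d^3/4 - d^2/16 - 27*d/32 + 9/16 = (d/4 + 1/2)*(d - 3/2)*(d - 3/4)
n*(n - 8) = n^2 - 8*n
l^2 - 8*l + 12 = (l - 6)*(l - 2)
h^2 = h^2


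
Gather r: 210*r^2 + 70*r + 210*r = 210*r^2 + 280*r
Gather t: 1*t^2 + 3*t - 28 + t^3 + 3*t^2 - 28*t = t^3 + 4*t^2 - 25*t - 28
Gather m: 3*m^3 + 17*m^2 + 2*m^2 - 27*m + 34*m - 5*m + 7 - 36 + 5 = 3*m^3 + 19*m^2 + 2*m - 24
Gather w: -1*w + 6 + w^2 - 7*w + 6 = w^2 - 8*w + 12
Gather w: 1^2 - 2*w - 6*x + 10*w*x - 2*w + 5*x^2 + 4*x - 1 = w*(10*x - 4) + 5*x^2 - 2*x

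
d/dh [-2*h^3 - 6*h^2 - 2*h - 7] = -6*h^2 - 12*h - 2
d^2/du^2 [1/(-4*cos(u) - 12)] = (cos(u)^2 - 3*cos(u) - 2)/(4*(cos(u) + 3)^3)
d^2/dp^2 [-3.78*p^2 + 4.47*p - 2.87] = -7.56000000000000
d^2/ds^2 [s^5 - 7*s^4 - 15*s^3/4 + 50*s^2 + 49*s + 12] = 20*s^3 - 84*s^2 - 45*s/2 + 100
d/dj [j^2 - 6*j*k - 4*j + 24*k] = 2*j - 6*k - 4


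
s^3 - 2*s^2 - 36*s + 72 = (s - 6)*(s - 2)*(s + 6)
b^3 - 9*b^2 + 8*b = b*(b - 8)*(b - 1)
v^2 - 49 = (v - 7)*(v + 7)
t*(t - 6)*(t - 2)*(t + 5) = t^4 - 3*t^3 - 28*t^2 + 60*t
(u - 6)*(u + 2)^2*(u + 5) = u^4 + 3*u^3 - 30*u^2 - 124*u - 120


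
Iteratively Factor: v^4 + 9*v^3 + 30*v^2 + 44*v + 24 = (v + 2)*(v^3 + 7*v^2 + 16*v + 12) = (v + 2)*(v + 3)*(v^2 + 4*v + 4) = (v + 2)^2*(v + 3)*(v + 2)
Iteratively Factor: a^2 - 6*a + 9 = (a - 3)*(a - 3)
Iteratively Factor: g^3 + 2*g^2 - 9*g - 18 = (g + 3)*(g^2 - g - 6) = (g + 2)*(g + 3)*(g - 3)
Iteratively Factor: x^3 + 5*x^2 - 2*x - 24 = (x + 3)*(x^2 + 2*x - 8) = (x + 3)*(x + 4)*(x - 2)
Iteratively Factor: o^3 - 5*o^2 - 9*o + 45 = (o + 3)*(o^2 - 8*o + 15) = (o - 3)*(o + 3)*(o - 5)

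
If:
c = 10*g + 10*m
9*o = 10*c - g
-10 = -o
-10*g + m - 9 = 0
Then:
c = 9810/1099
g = -810/1099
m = 1791/1099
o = 10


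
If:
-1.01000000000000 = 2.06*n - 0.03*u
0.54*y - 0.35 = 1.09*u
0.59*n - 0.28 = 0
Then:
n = 0.47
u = 66.25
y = 134.38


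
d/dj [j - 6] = 1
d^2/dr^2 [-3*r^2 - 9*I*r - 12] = -6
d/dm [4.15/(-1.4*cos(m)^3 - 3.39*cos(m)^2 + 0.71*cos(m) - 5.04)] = (-17.43*cos(m)^2 - 28.137*cos(m) + 2.9465)*sin(m)/(1.4*cos(m)^3 + 3.39*cos(m)^2 - 0.71*cos(m) + 5.04)^2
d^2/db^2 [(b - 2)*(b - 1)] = 2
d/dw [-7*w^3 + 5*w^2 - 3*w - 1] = -21*w^2 + 10*w - 3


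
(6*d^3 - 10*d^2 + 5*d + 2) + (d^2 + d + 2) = 6*d^3 - 9*d^2 + 6*d + 4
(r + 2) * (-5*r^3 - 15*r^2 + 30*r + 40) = -5*r^4 - 25*r^3 + 100*r + 80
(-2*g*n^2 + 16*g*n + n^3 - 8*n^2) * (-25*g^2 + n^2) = 50*g^3*n^2 - 400*g^3*n - 25*g^2*n^3 + 200*g^2*n^2 - 2*g*n^4 + 16*g*n^3 + n^5 - 8*n^4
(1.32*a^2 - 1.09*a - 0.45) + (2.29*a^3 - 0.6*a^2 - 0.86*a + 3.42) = 2.29*a^3 + 0.72*a^2 - 1.95*a + 2.97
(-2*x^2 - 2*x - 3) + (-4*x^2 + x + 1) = -6*x^2 - x - 2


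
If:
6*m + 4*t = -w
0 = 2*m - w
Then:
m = w/2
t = -w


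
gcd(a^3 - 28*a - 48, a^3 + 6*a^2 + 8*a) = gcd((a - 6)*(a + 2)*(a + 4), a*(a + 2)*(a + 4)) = a^2 + 6*a + 8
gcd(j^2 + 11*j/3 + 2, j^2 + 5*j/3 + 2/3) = j + 2/3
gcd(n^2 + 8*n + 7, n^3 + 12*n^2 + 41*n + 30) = n + 1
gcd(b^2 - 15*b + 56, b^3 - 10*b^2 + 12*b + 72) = 1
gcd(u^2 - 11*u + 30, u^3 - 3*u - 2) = 1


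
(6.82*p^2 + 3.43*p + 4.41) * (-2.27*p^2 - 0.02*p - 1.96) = -15.4814*p^4 - 7.9225*p^3 - 23.4465*p^2 - 6.811*p - 8.6436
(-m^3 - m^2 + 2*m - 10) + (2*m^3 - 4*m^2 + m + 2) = m^3 - 5*m^2 + 3*m - 8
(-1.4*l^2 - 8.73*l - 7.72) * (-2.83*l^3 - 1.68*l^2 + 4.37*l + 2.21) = 3.962*l^5 + 27.0579*l^4 + 30.396*l^3 - 28.2745*l^2 - 53.0297*l - 17.0612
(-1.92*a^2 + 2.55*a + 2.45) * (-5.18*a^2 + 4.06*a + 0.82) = 9.9456*a^4 - 21.0042*a^3 - 3.9124*a^2 + 12.038*a + 2.009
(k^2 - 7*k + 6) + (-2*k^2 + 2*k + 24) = -k^2 - 5*k + 30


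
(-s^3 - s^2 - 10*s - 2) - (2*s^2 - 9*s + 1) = -s^3 - 3*s^2 - s - 3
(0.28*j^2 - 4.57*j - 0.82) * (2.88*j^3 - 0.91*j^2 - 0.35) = 0.8064*j^5 - 13.4164*j^4 + 1.7971*j^3 + 0.6482*j^2 + 1.5995*j + 0.287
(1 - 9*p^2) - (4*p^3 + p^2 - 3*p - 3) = -4*p^3 - 10*p^2 + 3*p + 4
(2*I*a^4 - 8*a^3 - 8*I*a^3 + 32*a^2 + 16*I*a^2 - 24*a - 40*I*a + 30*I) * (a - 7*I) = 2*I*a^5 + 6*a^4 - 8*I*a^4 - 24*a^3 + 72*I*a^3 + 88*a^2 - 264*I*a^2 - 280*a + 198*I*a + 210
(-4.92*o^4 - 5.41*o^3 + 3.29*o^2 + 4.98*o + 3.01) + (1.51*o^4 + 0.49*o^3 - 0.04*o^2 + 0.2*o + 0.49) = -3.41*o^4 - 4.92*o^3 + 3.25*o^2 + 5.18*o + 3.5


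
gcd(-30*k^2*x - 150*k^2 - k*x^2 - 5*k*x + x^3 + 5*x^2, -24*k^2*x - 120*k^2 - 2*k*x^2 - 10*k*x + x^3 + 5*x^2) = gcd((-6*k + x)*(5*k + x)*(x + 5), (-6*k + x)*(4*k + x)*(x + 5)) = -6*k*x - 30*k + x^2 + 5*x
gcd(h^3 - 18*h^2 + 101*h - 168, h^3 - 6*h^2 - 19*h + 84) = h^2 - 10*h + 21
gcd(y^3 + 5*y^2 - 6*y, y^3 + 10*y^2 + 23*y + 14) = 1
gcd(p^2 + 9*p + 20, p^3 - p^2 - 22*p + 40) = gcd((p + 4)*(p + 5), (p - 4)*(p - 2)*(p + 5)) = p + 5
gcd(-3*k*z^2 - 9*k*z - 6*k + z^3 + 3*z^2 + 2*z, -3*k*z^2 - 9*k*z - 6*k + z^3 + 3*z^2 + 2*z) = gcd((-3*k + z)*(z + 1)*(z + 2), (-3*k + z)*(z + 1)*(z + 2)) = -3*k*z^2 - 9*k*z - 6*k + z^3 + 3*z^2 + 2*z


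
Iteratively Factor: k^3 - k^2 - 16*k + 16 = (k - 4)*(k^2 + 3*k - 4) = (k - 4)*(k + 4)*(k - 1)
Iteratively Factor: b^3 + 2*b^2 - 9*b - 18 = (b + 2)*(b^2 - 9) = (b + 2)*(b + 3)*(b - 3)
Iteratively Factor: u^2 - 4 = (u - 2)*(u + 2)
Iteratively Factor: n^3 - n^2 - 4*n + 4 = (n + 2)*(n^2 - 3*n + 2) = (n - 2)*(n + 2)*(n - 1)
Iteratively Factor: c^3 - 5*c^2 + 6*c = (c)*(c^2 - 5*c + 6) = c*(c - 2)*(c - 3)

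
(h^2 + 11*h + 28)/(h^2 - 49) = (h + 4)/(h - 7)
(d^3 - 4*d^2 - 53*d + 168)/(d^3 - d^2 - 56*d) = (d - 3)/d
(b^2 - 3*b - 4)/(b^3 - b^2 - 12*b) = (b + 1)/(b*(b + 3))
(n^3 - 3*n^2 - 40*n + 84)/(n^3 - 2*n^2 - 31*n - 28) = (n^2 + 4*n - 12)/(n^2 + 5*n + 4)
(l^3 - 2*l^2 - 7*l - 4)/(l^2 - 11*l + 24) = (l^3 - 2*l^2 - 7*l - 4)/(l^2 - 11*l + 24)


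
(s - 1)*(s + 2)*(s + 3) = s^3 + 4*s^2 + s - 6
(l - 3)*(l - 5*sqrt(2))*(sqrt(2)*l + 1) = sqrt(2)*l^3 - 9*l^2 - 3*sqrt(2)*l^2 - 5*sqrt(2)*l + 27*l + 15*sqrt(2)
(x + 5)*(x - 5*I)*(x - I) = x^3 + 5*x^2 - 6*I*x^2 - 5*x - 30*I*x - 25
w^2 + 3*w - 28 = (w - 4)*(w + 7)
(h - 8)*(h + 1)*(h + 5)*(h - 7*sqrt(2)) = h^4 - 7*sqrt(2)*h^3 - 2*h^3 - 43*h^2 + 14*sqrt(2)*h^2 - 40*h + 301*sqrt(2)*h + 280*sqrt(2)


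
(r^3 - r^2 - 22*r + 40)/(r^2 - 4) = (r^2 + r - 20)/(r + 2)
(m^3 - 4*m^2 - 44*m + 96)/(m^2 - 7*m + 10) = (m^2 - 2*m - 48)/(m - 5)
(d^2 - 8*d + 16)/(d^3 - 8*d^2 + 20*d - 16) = (d - 4)/(d^2 - 4*d + 4)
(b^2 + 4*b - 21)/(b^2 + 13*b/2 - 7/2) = 2*(b - 3)/(2*b - 1)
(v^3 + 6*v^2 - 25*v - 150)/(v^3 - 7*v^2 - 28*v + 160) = (v^2 + v - 30)/(v^2 - 12*v + 32)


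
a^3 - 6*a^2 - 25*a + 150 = (a - 6)*(a - 5)*(a + 5)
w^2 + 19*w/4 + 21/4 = (w + 7/4)*(w + 3)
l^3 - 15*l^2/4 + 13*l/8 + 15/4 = (l - 5/2)*(l - 2)*(l + 3/4)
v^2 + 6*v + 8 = (v + 2)*(v + 4)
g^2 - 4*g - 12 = (g - 6)*(g + 2)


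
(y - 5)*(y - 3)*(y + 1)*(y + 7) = y^4 - 42*y^2 + 64*y + 105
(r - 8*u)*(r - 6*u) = r^2 - 14*r*u + 48*u^2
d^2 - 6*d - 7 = (d - 7)*(d + 1)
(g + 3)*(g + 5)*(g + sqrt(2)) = g^3 + sqrt(2)*g^2 + 8*g^2 + 8*sqrt(2)*g + 15*g + 15*sqrt(2)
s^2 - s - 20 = (s - 5)*(s + 4)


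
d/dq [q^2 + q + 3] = 2*q + 1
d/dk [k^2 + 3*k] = 2*k + 3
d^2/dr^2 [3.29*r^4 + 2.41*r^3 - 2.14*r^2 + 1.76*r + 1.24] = 39.48*r^2 + 14.46*r - 4.28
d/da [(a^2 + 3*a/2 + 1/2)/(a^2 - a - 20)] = (-5*a^2 - 82*a - 59)/(2*(a^4 - 2*a^3 - 39*a^2 + 40*a + 400))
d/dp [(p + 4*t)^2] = 2*p + 8*t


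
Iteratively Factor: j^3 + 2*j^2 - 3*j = (j + 3)*(j^2 - j) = j*(j + 3)*(j - 1)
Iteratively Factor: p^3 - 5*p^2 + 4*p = (p - 4)*(p^2 - p) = p*(p - 4)*(p - 1)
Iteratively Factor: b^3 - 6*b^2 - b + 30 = (b - 3)*(b^2 - 3*b - 10) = (b - 3)*(b + 2)*(b - 5)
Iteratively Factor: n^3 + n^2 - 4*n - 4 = (n + 2)*(n^2 - n - 2) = (n - 2)*(n + 2)*(n + 1)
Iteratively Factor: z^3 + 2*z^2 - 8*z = (z)*(z^2 + 2*z - 8) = z*(z - 2)*(z + 4)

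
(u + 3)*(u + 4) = u^2 + 7*u + 12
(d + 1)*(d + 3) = d^2 + 4*d + 3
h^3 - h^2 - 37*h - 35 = (h - 7)*(h + 1)*(h + 5)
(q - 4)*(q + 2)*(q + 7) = q^3 + 5*q^2 - 22*q - 56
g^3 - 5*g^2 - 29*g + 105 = (g - 7)*(g - 3)*(g + 5)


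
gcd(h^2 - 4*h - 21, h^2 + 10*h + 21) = h + 3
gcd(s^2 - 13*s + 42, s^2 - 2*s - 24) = s - 6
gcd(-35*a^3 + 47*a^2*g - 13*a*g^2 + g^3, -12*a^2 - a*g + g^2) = 1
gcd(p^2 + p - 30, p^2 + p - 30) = p^2 + p - 30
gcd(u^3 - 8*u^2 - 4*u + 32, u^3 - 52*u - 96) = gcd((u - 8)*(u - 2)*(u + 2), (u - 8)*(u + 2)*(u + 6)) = u^2 - 6*u - 16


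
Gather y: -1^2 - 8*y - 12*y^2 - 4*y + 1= -12*y^2 - 12*y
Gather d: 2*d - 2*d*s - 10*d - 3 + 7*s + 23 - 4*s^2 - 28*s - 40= d*(-2*s - 8) - 4*s^2 - 21*s - 20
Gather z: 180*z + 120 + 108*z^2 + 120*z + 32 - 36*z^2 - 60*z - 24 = 72*z^2 + 240*z + 128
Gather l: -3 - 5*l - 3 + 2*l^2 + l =2*l^2 - 4*l - 6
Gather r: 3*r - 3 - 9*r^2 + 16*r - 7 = -9*r^2 + 19*r - 10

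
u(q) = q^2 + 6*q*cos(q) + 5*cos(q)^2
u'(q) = -6*q*sin(q) + 2*q - 10*sin(q)*cos(q) + 6*cos(q)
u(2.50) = -2.56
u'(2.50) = -3.99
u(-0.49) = 1.54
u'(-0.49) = 7.08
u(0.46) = 6.70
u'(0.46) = 1.09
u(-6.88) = 16.61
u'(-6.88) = -27.35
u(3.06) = -3.97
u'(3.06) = -0.54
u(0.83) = 6.33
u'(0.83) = -2.95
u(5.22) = 43.65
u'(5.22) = 44.98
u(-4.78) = 20.93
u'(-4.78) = 18.79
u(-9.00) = 134.35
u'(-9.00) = -49.48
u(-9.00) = 134.35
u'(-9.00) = -49.48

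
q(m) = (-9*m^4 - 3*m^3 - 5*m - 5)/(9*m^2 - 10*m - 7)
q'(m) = (10 - 18*m)*(-9*m^4 - 3*m^3 - 5*m - 5)/(9*m^2 - 10*m - 7)^2 + (-36*m^3 - 9*m^2 - 5)/(9*m^2 - 10*m - 7)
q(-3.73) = -10.11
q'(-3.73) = 6.16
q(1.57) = 153.40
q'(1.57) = 5752.40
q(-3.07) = -6.47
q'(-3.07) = 4.88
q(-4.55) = -15.82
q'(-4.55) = 7.77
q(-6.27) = -32.10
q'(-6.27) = 11.16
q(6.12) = -49.64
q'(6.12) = -13.47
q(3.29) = -20.56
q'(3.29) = -6.47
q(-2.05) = -2.49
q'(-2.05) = 2.93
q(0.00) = 0.71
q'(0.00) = -0.31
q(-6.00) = -29.15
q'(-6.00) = 10.63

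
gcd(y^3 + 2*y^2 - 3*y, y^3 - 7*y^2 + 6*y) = y^2 - y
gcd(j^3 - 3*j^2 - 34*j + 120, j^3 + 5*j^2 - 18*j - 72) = j^2 + 2*j - 24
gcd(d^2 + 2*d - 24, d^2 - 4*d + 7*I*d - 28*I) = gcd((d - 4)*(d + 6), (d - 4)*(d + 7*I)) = d - 4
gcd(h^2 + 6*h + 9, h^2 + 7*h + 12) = h + 3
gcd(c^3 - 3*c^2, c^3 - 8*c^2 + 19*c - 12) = c - 3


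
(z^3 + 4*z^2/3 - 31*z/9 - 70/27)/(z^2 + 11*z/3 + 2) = (9*z^2 + 6*z - 35)/(9*(z + 3))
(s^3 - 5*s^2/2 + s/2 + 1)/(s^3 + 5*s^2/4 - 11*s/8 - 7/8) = 4*(s - 2)/(4*s + 7)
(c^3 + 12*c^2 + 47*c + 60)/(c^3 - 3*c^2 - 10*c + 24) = (c^2 + 9*c + 20)/(c^2 - 6*c + 8)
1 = 1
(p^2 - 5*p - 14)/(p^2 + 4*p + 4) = (p - 7)/(p + 2)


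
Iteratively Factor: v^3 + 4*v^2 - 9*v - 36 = (v + 4)*(v^2 - 9) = (v - 3)*(v + 4)*(v + 3)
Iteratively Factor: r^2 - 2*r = (r - 2)*(r)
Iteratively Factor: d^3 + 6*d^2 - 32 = (d - 2)*(d^2 + 8*d + 16) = (d - 2)*(d + 4)*(d + 4)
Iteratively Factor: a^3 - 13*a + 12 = (a - 3)*(a^2 + 3*a - 4) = (a - 3)*(a + 4)*(a - 1)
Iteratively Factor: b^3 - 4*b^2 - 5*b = (b - 5)*(b^2 + b) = b*(b - 5)*(b + 1)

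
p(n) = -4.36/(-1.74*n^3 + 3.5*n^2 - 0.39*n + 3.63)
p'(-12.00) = -0.00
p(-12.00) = -0.00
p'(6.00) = -0.01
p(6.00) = 0.02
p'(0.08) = 0.05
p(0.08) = -1.20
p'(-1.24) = -0.45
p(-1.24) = -0.34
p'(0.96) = 0.27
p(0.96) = -0.88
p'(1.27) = 0.01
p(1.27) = -0.84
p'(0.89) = 0.32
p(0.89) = -0.90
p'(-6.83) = -0.00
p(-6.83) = -0.01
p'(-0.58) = -0.94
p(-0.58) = -0.81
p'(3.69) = -0.14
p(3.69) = 0.12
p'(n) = -4.36*(5.22*n^2 - 7.0*n + 0.39)/(-1.74*n^3 + 3.5*n^2 - 0.39*n + 3.63)^2 = (-22.7592*n^2 + 30.52*n - 1.7004)/(1.74*n^3 - 3.5*n^2 + 0.39*n - 3.63)^2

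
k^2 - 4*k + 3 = (k - 3)*(k - 1)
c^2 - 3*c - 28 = (c - 7)*(c + 4)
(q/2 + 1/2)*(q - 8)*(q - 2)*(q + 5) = q^4/2 - 2*q^3 - 39*q^2/2 + 23*q + 40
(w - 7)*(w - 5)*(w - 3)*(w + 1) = w^4 - 14*w^3 + 56*w^2 - 34*w - 105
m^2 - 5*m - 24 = (m - 8)*(m + 3)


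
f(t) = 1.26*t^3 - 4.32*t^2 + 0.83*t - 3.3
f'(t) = 3.78*t^2 - 8.64*t + 0.83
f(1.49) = -7.49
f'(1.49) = -3.65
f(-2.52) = -52.99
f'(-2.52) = 46.61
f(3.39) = -1.04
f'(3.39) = 14.98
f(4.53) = 28.94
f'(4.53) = 39.26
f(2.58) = -8.28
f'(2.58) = 3.70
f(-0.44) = -4.61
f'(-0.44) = 5.36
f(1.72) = -8.24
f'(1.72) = -2.85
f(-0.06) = -3.37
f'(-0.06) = 1.36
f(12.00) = 1561.86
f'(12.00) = 441.47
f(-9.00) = -1279.23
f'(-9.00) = 384.77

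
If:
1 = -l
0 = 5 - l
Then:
No Solution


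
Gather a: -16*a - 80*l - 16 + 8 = -16*a - 80*l - 8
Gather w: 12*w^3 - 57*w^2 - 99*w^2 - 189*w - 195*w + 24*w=12*w^3 - 156*w^2 - 360*w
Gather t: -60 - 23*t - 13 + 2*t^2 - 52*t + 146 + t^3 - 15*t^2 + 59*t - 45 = t^3 - 13*t^2 - 16*t + 28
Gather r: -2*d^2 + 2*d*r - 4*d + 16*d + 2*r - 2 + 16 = -2*d^2 + 12*d + r*(2*d + 2) + 14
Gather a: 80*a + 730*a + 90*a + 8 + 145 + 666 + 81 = 900*a + 900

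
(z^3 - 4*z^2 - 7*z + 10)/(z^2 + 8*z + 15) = (z^3 - 4*z^2 - 7*z + 10)/(z^2 + 8*z + 15)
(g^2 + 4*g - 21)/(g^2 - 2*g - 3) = (g + 7)/(g + 1)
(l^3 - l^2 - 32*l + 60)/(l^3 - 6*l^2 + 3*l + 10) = (l + 6)/(l + 1)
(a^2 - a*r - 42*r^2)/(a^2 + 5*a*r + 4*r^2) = (a^2 - a*r - 42*r^2)/(a^2 + 5*a*r + 4*r^2)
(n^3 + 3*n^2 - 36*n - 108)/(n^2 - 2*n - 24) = (n^2 + 9*n + 18)/(n + 4)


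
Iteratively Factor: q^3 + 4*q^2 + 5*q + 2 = (q + 1)*(q^2 + 3*q + 2) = (q + 1)^2*(q + 2)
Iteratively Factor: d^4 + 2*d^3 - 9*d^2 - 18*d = (d - 3)*(d^3 + 5*d^2 + 6*d) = d*(d - 3)*(d^2 + 5*d + 6) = d*(d - 3)*(d + 3)*(d + 2)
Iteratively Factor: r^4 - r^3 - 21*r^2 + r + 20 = (r - 5)*(r^3 + 4*r^2 - r - 4) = (r - 5)*(r + 1)*(r^2 + 3*r - 4) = (r - 5)*(r - 1)*(r + 1)*(r + 4)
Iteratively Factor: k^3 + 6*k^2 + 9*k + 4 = (k + 1)*(k^2 + 5*k + 4) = (k + 1)^2*(k + 4)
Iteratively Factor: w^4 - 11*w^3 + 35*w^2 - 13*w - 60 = (w - 3)*(w^3 - 8*w^2 + 11*w + 20) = (w - 4)*(w - 3)*(w^2 - 4*w - 5) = (w - 4)*(w - 3)*(w + 1)*(w - 5)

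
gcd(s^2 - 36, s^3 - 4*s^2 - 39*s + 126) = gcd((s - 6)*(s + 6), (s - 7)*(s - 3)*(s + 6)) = s + 6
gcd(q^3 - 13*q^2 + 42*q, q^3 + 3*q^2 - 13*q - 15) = 1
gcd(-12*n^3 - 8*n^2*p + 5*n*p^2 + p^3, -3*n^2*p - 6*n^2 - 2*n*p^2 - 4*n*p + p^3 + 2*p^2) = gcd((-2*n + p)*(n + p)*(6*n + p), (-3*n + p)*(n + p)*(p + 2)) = n + p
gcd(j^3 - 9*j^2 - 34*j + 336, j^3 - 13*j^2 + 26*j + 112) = j^2 - 15*j + 56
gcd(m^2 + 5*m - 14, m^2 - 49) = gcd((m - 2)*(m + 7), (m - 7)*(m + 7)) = m + 7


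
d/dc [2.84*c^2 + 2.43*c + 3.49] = 5.68*c + 2.43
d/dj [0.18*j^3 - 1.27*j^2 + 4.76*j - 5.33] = 0.54*j^2 - 2.54*j + 4.76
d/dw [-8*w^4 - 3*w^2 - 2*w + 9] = -32*w^3 - 6*w - 2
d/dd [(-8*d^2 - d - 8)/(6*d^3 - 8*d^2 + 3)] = (48*d^4 + 12*d^3 + 136*d^2 - 176*d - 3)/(36*d^6 - 96*d^5 + 64*d^4 + 36*d^3 - 48*d^2 + 9)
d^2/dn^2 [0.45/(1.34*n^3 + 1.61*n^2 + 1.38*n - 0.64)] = (-(3.618*n + 1.449)*(1.34*n^3 + 1.61*n^2 + 1.38*n - 0.64) + 0.45*(4.02*n^2 + 3.22*n + 1.38)*(8.04*n^2 + 6.44*n + 2.76))/(1.34*n^3 + 1.61*n^2 + 1.38*n - 0.64)^3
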